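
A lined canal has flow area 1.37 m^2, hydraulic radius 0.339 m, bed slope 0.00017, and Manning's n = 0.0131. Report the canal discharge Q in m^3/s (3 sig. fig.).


Approach: apply Manning's equation, Q = (1/n)*A*R^(2/3)*S^(1/2).
Q = (1/0.0131) * 1.37 * 0.339^(2/3) * 0.00017^(1/2) = 0.663 m^3/s
Therefore the canal discharge Q = 0.663 m^3/s.


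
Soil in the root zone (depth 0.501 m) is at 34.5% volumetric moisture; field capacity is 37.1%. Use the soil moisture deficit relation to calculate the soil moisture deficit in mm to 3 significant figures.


Approach: apply the soil moisture deficit relation, SMD = (FC - theta)/100 * depth * 1000.
SMD = (37.1 - 34.5)/100 * 0.501 * 1000 = 13.0 mm
Therefore the soil moisture deficit = 13.0 mm.


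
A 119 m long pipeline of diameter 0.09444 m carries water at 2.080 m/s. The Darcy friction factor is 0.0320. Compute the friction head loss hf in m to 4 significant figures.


Approach: apply the Darcy-Weisbach equation, hf = f*(L/D)*(v^2/(2g)).
hf = 0.0320 * (119/0.09444) * (2.080^2 / (2*9.81))
hf = 8.891 m
Therefore the friction head loss hf = 8.891 m.


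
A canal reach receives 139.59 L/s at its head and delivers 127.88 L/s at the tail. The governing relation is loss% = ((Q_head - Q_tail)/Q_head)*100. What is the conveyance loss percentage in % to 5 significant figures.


loss = ((139.59 - 127.88)/139.59)*100 = 8.3889 %
Therefore the conveyance loss percentage = 8.3889 %.


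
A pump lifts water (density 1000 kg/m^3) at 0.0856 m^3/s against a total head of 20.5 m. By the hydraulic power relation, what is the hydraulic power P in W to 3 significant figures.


Approach: apply the hydraulic power relation, P = rho*g*Q*H.
P = 1000 * 9.81 * 0.0856 * 20.5 = 17200 W
Therefore the hydraulic power P = 17200 W.


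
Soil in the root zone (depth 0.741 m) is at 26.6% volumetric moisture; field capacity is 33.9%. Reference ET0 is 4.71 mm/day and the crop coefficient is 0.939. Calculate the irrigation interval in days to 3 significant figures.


Approach: apply soil-water budget scheduling, SMD = (FC-theta)/100*depth*1000; ETc = ET0*Kc; interval = SMD/ETc.
Step 1 — soil moisture deficit:
  SMD = (33.9 - 26.6)/100 * 0.741 * 1000 = 54.093 mm
Step 2 — daily crop ET (ETc = ET0*Kc):
  ETc = 4.71 * 0.939 = 4.4227 mm/day
Step 3 — irrigation interval (SMD/ETc):
  interval = 54.093 / 4.4227 = 12.2 days
Therefore the irrigation interval = 12.2 days.


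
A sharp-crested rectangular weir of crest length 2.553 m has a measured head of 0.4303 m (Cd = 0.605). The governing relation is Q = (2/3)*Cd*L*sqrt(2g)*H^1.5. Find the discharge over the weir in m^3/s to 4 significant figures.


Q = (2/3)*0.605*2.553*sqrt(2*9.81)*0.4303^1.5 = 1.287 m^3/s
Therefore the discharge over the weir = 1.287 m^3/s.


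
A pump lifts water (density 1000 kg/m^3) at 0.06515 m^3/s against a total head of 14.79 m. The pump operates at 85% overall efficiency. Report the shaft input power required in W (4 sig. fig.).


Approach: apply hydraulic power then efficiency conversion, P = rho*g*Q*H; P_in = P/eta.
Step 1 — hydraulic power (P = rho*g*Q*H):
  P = 1000 * 9.81 * 0.06515 * 14.79 = 9452.61 W
Step 2 — input power: P_in = P/eta = 9452.61 / 0.85 = 11120 W
Therefore the shaft input power required = 11120 W.


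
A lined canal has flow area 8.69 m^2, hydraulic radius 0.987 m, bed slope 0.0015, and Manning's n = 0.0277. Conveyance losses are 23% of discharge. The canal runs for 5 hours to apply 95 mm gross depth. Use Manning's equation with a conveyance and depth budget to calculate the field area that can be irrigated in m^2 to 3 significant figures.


Approach: apply Manning's equation with a conveyance and depth budget, Q = (1/n)*A*R^(2/3)*S^(1/2); Q_field = Q*(1-loss); Area = Q_field*t/(d/1000).
Step 1 — canal discharge (Manning's equation):
  Q = (1/0.0277) * 8.69 * 0.987^(2/3) * 0.0015^(1/2) = 12.045 m^3/s
Step 2 — delivered flow: Q_field = 12.045*(1 - 23/100) = 9.2744 m^3/s
Step 3 — volume delivered: V = 9.2744 * 5*3600 = 166940 m^3
Step 4 — area served: A = V / (depth/1000) = 166940 / 0.095 = 1760000 m^2
Therefore the field area that can be irrigated = 1760000 m^2.


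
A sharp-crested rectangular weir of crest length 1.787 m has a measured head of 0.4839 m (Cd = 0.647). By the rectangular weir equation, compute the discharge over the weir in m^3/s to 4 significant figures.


Approach: apply the rectangular weir equation, Q = (2/3)*Cd*L*sqrt(2g)*H^1.5.
Q = (2/3)*0.647*1.787*sqrt(2*9.81)*0.4839^1.5 = 1.149 m^3/s
Therefore the discharge over the weir = 1.149 m^3/s.


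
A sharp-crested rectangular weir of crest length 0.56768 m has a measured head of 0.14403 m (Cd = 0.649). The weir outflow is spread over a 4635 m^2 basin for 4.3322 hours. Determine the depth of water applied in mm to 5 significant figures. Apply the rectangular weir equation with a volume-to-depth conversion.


Approach: apply the rectangular weir equation with a volume-to-depth conversion, Q = (2/3)*Cd*L*sqrt(2g)*H^1.5; d = Q*t/A * 1000.
Step 1 — weir discharge:
  Q = (2/3)*0.649*0.56768*sqrt(2*9.81)*0.14403^1.5 = 0.05946836 m^3/s
Step 2 — volume: V = 0.05946836 * 4.3322*3600 = 927.4638 m^3
Step 3 — depth: d = V/A * 1000 = 927.4638/4635 * 1000 = 200.10 mm
Therefore the depth of water applied = 200.10 mm.


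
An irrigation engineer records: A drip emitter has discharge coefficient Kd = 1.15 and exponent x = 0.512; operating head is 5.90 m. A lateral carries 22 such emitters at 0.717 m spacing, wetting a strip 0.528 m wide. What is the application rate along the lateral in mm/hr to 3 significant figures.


Approach: apply the emitter equation with a lateral mass balance, q = Kd*h^x; Q = n*q; rate = Q/(n*spacing*width).
Step 1 — single emitter flow (q = Kd*h^x):
  q = 1.15 * 5.90^0.512 = 2.8535 L/hr
Step 2 — total lateral flow: Q = 22 * 2.8535 = 62.776 L/hr
Step 3 — wetted area: A = 22 * 0.717 * 0.528 = 8.3287 m^2
Step 4 — application rate: Q/A = 62.776/8.3287 = 7.54 mm/hr
Therefore the application rate along the lateral = 7.54 mm/hr.


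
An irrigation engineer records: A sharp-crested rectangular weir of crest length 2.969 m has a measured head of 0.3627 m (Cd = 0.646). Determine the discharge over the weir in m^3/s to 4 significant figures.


Approach: apply the rectangular weir equation, Q = (2/3)*Cd*L*sqrt(2g)*H^1.5.
Q = (2/3)*0.646*2.969*sqrt(2*9.81)*0.3627^1.5 = 1.237 m^3/s
Therefore the discharge over the weir = 1.237 m^3/s.


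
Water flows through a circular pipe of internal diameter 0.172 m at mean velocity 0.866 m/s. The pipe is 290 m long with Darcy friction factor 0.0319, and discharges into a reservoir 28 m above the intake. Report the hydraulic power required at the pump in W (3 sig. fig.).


Approach: apply continuity + Darcy-Weisbach + hydraulic power, Q = A*v; hf = f*(L/D)*(v^2/(2g)); H = static + hf; P = rho*g*Q*H.
Step 1 — flow rate (continuity, Q = A*v):
  A = pi*(0.172/2)^2 = 0.023235 m^2
  Q = 0.023235 * 0.866 = 0.020122 m^3/s
Step 2 — friction head loss (Darcy-Weisbach):
  hf = 0.0319 * (290/0.172) * (0.866^2 / (2*9.81))
  hf = 2.0559 m
Step 3 — total head: H = 28 + 2.0559 = 30.056 m
Step 4 — hydraulic power (P = rho*g*Q*H):
  P = 1000 * 9.81 * 0.020122 * 30.056 = 5930 W
Therefore the hydraulic power required at the pump = 5930 W.


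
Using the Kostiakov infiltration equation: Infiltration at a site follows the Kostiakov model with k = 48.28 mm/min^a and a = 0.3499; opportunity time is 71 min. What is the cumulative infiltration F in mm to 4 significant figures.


Approach: apply the Kostiakov infiltration equation, F = k*t^a.
F = 48.28 * 71^0.3499 = 214.5 mm
Therefore the cumulative infiltration F = 214.5 mm.


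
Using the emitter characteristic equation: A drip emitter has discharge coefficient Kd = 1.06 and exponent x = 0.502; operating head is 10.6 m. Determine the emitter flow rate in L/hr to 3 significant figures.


Approach: apply the emitter characteristic equation, q = Kd * h^x.
q = 1.06 * 10.6^0.502 = 3.47 L/hr
Therefore the emitter flow rate = 3.47 L/hr.


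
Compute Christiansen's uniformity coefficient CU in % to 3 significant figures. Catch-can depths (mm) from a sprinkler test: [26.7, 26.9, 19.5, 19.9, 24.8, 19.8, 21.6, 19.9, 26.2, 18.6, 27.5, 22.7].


Approach: apply Christiansen's uniformity coefficient, CU = (1 - mean_abs_deviation/mean)*100.
mean = 22.842 mm
mean |d_i - mean| = 2.9819 mm
CU = (1 - 2.9819/22.842)*100 = 86.9 %
Therefore Christiansen's uniformity coefficient CU = 86.9 %.


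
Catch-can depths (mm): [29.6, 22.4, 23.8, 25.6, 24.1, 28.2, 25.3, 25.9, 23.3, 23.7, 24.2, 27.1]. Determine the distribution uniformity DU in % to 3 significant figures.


Approach: apply the low-quarter distribution uniformity, DU = (mean of lowest quarter of readings / overall mean)*100.
sorted lowest 3 of 12: [22.4, 23.3, 23.7] -> mean = 23.133 mm
overall mean = 25.267 mm
DU = (23.133/25.267)*100 = 91.6 %
Therefore the distribution uniformity DU = 91.6 %.


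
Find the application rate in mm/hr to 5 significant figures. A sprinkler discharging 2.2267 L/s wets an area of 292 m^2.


Approach: apply the application rate relation, rate = (Q/A)*3600.
rate = (2.2267 / 292) * 3600 = 27.452 mm/hr
Therefore the application rate = 27.452 mm/hr.


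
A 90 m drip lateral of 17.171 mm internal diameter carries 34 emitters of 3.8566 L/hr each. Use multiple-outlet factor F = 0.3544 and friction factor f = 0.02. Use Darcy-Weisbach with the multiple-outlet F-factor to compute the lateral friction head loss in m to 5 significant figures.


Approach: apply Darcy-Weisbach with the multiple-outlet F-factor, Q = n*q/(3600*1000) m^3/s; v = Q/A; hf = F*f*(L/D)*(v^2/(2g)).
Q = 34*3.8566/(3600*1000) = 3.642344e-05 m^3/s
A = pi*(17.171e-3/2)^2 = 2.315693e-04 m^2, so v = Q/A = 0.1572896 m/s
hf = 0.3544*0.02*(90/0.017171)*(0.1572896^2/(2*9.81)) = 0.046846 m
Therefore the lateral friction head loss = 0.046846 m.


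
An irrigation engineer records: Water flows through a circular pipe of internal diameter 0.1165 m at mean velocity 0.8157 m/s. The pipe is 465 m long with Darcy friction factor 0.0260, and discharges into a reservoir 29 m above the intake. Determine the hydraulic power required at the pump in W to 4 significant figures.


Approach: apply continuity + Darcy-Weisbach + hydraulic power, Q = A*v; hf = f*(L/D)*(v^2/(2g)); H = static + hf; P = rho*g*Q*H.
Step 1 — flow rate (continuity, Q = A*v):
  A = pi*(0.1165/2)^2 = 0.0106596 m^2
  Q = 0.0106596 * 0.8157 = 0.00869505 m^3/s
Step 2 — friction head loss (Darcy-Weisbach):
  hf = 0.0260 * (465/0.1165) * (0.8157^2 / (2*9.81))
  hf = 3.51935 m
Step 3 — total head: H = 29 + 3.51935 = 32.5193 m
Step 4 — hydraulic power (P = rho*g*Q*H):
  P = 1000 * 9.81 * 0.00869505 * 32.5193 = 2774 W
Therefore the hydraulic power required at the pump = 2774 W.


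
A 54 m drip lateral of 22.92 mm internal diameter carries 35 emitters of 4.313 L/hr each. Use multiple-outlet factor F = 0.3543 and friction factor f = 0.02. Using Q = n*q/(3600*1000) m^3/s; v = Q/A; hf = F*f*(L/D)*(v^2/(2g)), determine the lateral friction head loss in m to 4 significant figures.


Q = 35*4.313/(3600*1000) = 4.19319e-05 m^3/s
A = pi*(22.92e-3/2)^2 = 4.12590e-04 m^2, so v = Q/A = 0.101631 m/s
hf = 0.3543*0.02*(54/0.02292)*(0.101631^2/(2*9.81)) = 0.008789 m
Therefore the lateral friction head loss = 0.008789 m.


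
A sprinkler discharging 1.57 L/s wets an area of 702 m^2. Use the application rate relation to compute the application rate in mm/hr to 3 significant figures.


Approach: apply the application rate relation, rate = (Q/A)*3600.
rate = (1.57 / 702) * 3600 = 8.05 mm/hr
Therefore the application rate = 8.05 mm/hr.


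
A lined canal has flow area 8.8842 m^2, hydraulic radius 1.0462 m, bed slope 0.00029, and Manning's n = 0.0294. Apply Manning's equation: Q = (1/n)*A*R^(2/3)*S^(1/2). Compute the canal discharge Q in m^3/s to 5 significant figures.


Q = (1/0.0294) * 8.8842 * 1.0462^(2/3) * 0.00029^(1/2) = 5.3033 m^3/s
Therefore the canal discharge Q = 5.3033 m^3/s.


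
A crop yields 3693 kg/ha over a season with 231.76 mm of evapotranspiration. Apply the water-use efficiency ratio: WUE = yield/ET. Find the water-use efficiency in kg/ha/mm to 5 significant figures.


WUE = 3693 / 231.76 = 15.935 kg/ha/mm
Therefore the water-use efficiency = 15.935 kg/ha/mm.


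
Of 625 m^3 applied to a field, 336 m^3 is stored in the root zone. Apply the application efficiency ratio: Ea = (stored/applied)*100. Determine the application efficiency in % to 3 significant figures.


Ea = (336/625)*100 = 53.8 %
Therefore the application efficiency = 53.8 %.


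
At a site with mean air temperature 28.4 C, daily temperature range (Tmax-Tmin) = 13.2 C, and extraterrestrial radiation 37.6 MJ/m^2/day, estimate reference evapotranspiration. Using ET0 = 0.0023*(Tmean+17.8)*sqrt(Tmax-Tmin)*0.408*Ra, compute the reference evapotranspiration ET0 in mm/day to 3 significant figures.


ET0 = 0.0023*(28.4+17.8)*sqrt(13.2)*0.408*37.6 = 5.92 mm/day
Therefore the reference evapotranspiration ET0 = 5.92 mm/day.


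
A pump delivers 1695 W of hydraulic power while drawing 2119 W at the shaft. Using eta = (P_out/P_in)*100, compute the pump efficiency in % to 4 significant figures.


eta = (1695 / 2119) * 100 = 79.99 %
Therefore the pump efficiency = 79.99 %.


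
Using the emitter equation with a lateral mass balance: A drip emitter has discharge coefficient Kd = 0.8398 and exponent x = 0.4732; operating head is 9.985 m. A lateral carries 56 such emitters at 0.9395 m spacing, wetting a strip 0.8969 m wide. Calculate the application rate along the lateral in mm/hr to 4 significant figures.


Approach: apply the emitter equation with a lateral mass balance, q = Kd*h^x; Q = n*q; rate = Q/(n*spacing*width).
Step 1 — single emitter flow (q = Kd*h^x):
  q = 0.8398 * 9.985^0.4732 = 2.49498 L/hr
Step 2 — total lateral flow: Q = 56 * 2.49498 = 139.719 L/hr
Step 3 — wetted area: A = 56 * 0.9395 * 0.8969 = 47.1877 m^2
Step 4 — application rate: Q/A = 139.719/47.1877 = 2.961 mm/hr
Therefore the application rate along the lateral = 2.961 mm/hr.


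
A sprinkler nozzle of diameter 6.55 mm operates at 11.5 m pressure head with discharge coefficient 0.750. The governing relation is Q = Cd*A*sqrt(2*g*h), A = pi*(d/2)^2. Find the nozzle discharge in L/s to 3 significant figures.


A = pi*(6.55e-3/2)^2 = 3.3696e-05 m^2
Q = 0.750 * 3.3696e-05 * sqrt(2*9.81*11.5) * 1000 = 0.380 L/s
Therefore the nozzle discharge = 0.380 L/s.


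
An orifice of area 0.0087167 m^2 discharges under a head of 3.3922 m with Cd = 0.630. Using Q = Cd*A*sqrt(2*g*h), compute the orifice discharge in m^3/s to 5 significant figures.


Q = 0.630 * 0.0087167 * sqrt(2*9.81*3.3922) = 0.044801 m^3/s
Therefore the orifice discharge = 0.044801 m^3/s.


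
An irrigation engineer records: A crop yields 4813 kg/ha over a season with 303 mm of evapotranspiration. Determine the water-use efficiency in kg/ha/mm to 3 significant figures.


Approach: apply the water-use efficiency ratio, WUE = yield/ET.
WUE = 4813 / 303 = 15.9 kg/ha/mm
Therefore the water-use efficiency = 15.9 kg/ha/mm.


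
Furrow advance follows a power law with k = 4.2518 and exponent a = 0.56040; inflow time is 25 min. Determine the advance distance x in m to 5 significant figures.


Approach: apply the power-law advance function, x = k*t^a.
x = 4.2518 * 25^0.56040 = 25.821 m
Therefore the advance distance x = 25.821 m.


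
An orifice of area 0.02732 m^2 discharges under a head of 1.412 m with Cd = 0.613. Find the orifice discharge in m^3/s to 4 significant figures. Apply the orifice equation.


Approach: apply the orifice equation, Q = Cd*A*sqrt(2*g*h).
Q = 0.613 * 0.02732 * sqrt(2*9.81*1.412) = 0.08815 m^3/s
Therefore the orifice discharge = 0.08815 m^3/s.


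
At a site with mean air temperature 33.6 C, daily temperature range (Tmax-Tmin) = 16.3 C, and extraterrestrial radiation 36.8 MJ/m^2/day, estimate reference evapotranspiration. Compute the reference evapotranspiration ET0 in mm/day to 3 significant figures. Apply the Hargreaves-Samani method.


Approach: apply the Hargreaves-Samani method, ET0 = 0.0023*(Tmean+17.8)*sqrt(Tmax-Tmin)*0.408*Ra.
ET0 = 0.0023*(33.6+17.8)*sqrt(16.3)*0.408*36.8 = 7.17 mm/day
Therefore the reference evapotranspiration ET0 = 7.17 mm/day.


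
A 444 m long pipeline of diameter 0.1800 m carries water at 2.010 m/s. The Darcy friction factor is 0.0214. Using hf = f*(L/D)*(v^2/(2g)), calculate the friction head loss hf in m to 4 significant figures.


hf = 0.0214 * (444/0.1800) * (2.010^2 / (2*9.81))
hf = 10.87 m
Therefore the friction head loss hf = 10.87 m.


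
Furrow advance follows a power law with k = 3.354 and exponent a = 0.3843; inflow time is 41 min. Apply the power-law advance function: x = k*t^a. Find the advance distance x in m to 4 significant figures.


x = 3.354 * 41^0.3843 = 13.98 m
Therefore the advance distance x = 13.98 m.


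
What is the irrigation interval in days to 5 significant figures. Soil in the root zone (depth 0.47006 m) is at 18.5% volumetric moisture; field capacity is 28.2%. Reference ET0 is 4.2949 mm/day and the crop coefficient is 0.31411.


Approach: apply soil-water budget scheduling, SMD = (FC-theta)/100*depth*1000; ETc = ET0*Kc; interval = SMD/ETc.
Step 1 — soil moisture deficit:
  SMD = (28.2 - 18.5)/100 * 0.47006 * 1000 = 45.59582 mm
Step 2 — daily crop ET (ETc = ET0*Kc):
  ETc = 4.2949 * 0.31411 = 1.349071 mm/day
Step 3 — irrigation interval (SMD/ETc):
  interval = 45.59582 / 1.349071 = 33.798 days
Therefore the irrigation interval = 33.798 days.


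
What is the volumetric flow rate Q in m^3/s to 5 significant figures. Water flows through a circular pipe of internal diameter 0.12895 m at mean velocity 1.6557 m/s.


Approach: apply the continuity equation for pipe flow, Q = A * v with A = pi*(D/2)^2.
A = pi*(0.12895/2)^2 = 0.01305968 m^2
Q = 0.01305968 * 1.6557 = 0.021623 m^3/s
Therefore the volumetric flow rate Q = 0.021623 m^3/s.


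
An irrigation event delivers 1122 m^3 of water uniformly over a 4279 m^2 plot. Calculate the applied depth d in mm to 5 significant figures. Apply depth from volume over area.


Approach: apply depth from volume over area, d = (V/A)*1000.
d = (1122 / 4279) * 1000 = 262.21 mm
Therefore the applied depth d = 262.21 mm.


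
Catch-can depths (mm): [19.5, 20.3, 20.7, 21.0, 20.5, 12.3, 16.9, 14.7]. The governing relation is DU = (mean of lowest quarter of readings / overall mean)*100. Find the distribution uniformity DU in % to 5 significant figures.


sorted lowest 2 of 8: [12.3, 14.7] -> mean = 13.50000 mm
overall mean = 18.23750 mm
DU = (13.50000/18.23750)*100 = 74.023 %
Therefore the distribution uniformity DU = 74.023 %.


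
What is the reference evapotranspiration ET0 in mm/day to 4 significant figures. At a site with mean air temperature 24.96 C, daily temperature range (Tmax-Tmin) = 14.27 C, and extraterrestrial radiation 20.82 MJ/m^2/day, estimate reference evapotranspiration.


Approach: apply the Hargreaves-Samani method, ET0 = 0.0023*(Tmean+17.8)*sqrt(Tmax-Tmin)*0.408*Ra.
ET0 = 0.0023*(24.96+17.8)*sqrt(14.27)*0.408*20.82 = 3.156 mm/day
Therefore the reference evapotranspiration ET0 = 3.156 mm/day.


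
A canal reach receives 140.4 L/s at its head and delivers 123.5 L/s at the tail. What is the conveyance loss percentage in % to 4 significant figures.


Approach: apply the conveyance loss ratio, loss% = ((Q_head - Q_tail)/Q_head)*100.
loss = ((140.4 - 123.5)/140.4)*100 = 12.04 %
Therefore the conveyance loss percentage = 12.04 %.


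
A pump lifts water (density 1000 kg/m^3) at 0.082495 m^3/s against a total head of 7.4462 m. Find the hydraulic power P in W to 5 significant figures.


Approach: apply the hydraulic power relation, P = rho*g*Q*H.
P = 1000 * 9.81 * 0.082495 * 7.4462 = 6026.0 W
Therefore the hydraulic power P = 6026.0 W.


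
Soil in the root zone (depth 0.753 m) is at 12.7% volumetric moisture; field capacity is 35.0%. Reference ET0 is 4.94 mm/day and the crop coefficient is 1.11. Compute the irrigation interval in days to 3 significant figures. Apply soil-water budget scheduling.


Approach: apply soil-water budget scheduling, SMD = (FC-theta)/100*depth*1000; ETc = ET0*Kc; interval = SMD/ETc.
Step 1 — soil moisture deficit:
  SMD = (35.0 - 12.7)/100 * 0.753 * 1000 = 167.92 mm
Step 2 — daily crop ET (ETc = ET0*Kc):
  ETc = 4.94 * 1.11 = 5.4834 mm/day
Step 3 — irrigation interval (SMD/ETc):
  interval = 167.92 / 5.4834 = 30.6 days
Therefore the irrigation interval = 30.6 days.


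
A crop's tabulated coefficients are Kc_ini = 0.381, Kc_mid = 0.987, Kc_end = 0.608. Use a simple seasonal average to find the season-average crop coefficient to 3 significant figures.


Approach: apply a simple seasonal average, Kc_avg = (Kc_ini + Kc_mid + Kc_end)/3.
Kc_avg = (0.381 + 0.987 + 0.608)/3 = 0.659
Therefore the season-average crop coefficient = 0.659.


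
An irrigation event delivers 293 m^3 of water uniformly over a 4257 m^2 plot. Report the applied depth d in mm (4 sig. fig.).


Approach: apply depth from volume over area, d = (V/A)*1000.
d = (293 / 4257) * 1000 = 68.83 mm
Therefore the applied depth d = 68.83 mm.


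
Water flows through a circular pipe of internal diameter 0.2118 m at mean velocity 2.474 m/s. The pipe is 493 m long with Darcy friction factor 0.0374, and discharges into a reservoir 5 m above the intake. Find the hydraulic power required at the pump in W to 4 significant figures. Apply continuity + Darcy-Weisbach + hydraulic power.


Approach: apply continuity + Darcy-Weisbach + hydraulic power, Q = A*v; hf = f*(L/D)*(v^2/(2g)); H = static + hf; P = rho*g*Q*H.
Step 1 — flow rate (continuity, Q = A*v):
  A = pi*(0.2118/2)^2 = 0.0352324 m^2
  Q = 0.0352324 * 2.474 = 0.0871649 m^3/s
Step 2 — friction head loss (Darcy-Weisbach):
  hf = 0.0374 * (493/0.2118) * (2.474^2 / (2*9.81))
  hf = 27.1577 m
Step 3 — total head: H = 5 + 27.1577 = 32.1577 m
Step 4 — hydraulic power (P = rho*g*Q*H):
  P = 1000 * 9.81 * 0.0871649 * 32.1577 = 27500 W
Therefore the hydraulic power required at the pump = 27500 W.


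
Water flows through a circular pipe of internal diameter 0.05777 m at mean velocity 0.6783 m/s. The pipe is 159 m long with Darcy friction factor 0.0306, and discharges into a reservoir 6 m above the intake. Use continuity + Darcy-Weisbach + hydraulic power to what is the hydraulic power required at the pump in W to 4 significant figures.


Approach: apply continuity + Darcy-Weisbach + hydraulic power, Q = A*v; hf = f*(L/D)*(v^2/(2g)); H = static + hf; P = rho*g*Q*H.
Step 1 — flow rate (continuity, Q = A*v):
  A = pi*(0.05777/2)^2 = 0.00262117 m^2
  Q = 0.00262117 * 0.6783 = 0.00177794 m^3/s
Step 2 — friction head loss (Darcy-Weisbach):
  hf = 0.0306 * (159/0.05777) * (0.6783^2 / (2*9.81))
  hf = 1.97497 m
Step 3 — total head: H = 6 + 1.97497 = 7.97497 m
Step 4 — hydraulic power (P = rho*g*Q*H):
  P = 1000 * 9.81 * 0.00177794 * 7.97497 = 139.1 W
Therefore the hydraulic power required at the pump = 139.1 W.


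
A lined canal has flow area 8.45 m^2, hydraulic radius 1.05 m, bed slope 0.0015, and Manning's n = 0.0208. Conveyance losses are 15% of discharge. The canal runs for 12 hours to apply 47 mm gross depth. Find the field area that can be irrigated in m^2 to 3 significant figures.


Approach: apply Manning's equation with a conveyance and depth budget, Q = (1/n)*A*R^(2/3)*S^(1/2); Q_field = Q*(1-loss); Area = Q_field*t/(d/1000).
Step 1 — canal discharge (Manning's equation):
  Q = (1/0.0208) * 8.45 * 1.05^(2/3) * 0.0015^(1/2) = 16.254 m^3/s
Step 2 — delivered flow: Q_field = 16.254*(1 - 15/100) = 13.816 m^3/s
Step 3 — volume delivered: V = 13.816 * 12*3600 = 596850 m^3
Step 4 — area served: A = V / (depth/1000) = 596850 / 0.047 = 12700000 m^2
Therefore the field area that can be irrigated = 12700000 m^2.


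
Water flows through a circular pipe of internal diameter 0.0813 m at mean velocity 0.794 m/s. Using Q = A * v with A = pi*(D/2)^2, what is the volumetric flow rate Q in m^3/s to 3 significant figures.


A = pi*(0.0813/2)^2 = 0.0051912 m^2
Q = 0.0051912 * 0.794 = 0.00412 m^3/s
Therefore the volumetric flow rate Q = 0.00412 m^3/s.


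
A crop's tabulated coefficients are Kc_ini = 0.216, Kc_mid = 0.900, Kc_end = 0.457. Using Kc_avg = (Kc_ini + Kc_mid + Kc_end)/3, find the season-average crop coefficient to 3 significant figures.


Kc_avg = (0.216 + 0.900 + 0.457)/3 = 0.524
Therefore the season-average crop coefficient = 0.524.


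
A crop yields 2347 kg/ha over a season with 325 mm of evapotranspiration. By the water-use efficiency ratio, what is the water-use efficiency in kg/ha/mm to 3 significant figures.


Approach: apply the water-use efficiency ratio, WUE = yield/ET.
WUE = 2347 / 325 = 7.22 kg/ha/mm
Therefore the water-use efficiency = 7.22 kg/ha/mm.


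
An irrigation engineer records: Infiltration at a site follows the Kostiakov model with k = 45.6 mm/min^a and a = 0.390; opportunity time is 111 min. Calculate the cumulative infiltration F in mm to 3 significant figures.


Approach: apply the Kostiakov infiltration equation, F = k*t^a.
F = 45.6 * 111^0.390 = 286 mm
Therefore the cumulative infiltration F = 286 mm.


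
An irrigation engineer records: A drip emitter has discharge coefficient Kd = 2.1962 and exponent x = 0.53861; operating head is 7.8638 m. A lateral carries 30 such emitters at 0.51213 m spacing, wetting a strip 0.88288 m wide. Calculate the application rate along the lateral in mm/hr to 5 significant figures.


Approach: apply the emitter equation with a lateral mass balance, q = Kd*h^x; Q = n*q; rate = Q/(n*spacing*width).
Step 1 — single emitter flow (q = Kd*h^x):
  q = 2.1962 * 7.8638^0.53861 = 6.669119 L/hr
Step 2 — total lateral flow: Q = 30 * 6.669119 = 200.0736 L/hr
Step 3 — wetted area: A = 30 * 0.51213 * 0.88288 = 13.56448 m^2
Step 4 — application rate: Q/A = 200.0736/13.56448 = 14.750 mm/hr
Therefore the application rate along the lateral = 14.750 mm/hr.


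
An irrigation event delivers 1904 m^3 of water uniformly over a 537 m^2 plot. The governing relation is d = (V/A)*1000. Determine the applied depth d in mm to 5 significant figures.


d = (1904 / 537) * 1000 = 3545.6 mm
Therefore the applied depth d = 3545.6 mm.


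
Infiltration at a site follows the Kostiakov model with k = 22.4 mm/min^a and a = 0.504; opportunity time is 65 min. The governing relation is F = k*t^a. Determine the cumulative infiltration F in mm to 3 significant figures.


F = 22.4 * 65^0.504 = 184 mm
Therefore the cumulative infiltration F = 184 mm.


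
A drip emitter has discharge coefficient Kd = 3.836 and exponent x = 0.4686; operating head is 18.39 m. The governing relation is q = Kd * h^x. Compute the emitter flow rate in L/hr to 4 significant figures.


q = 3.836 * 18.39^0.4686 = 15.01 L/hr
Therefore the emitter flow rate = 15.01 L/hr.


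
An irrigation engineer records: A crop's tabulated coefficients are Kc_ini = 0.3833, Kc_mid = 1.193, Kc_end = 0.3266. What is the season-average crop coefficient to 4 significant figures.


Approach: apply a simple seasonal average, Kc_avg = (Kc_ini + Kc_mid + Kc_end)/3.
Kc_avg = (0.3833 + 1.193 + 0.3266)/3 = 0.6343
Therefore the season-average crop coefficient = 0.6343.


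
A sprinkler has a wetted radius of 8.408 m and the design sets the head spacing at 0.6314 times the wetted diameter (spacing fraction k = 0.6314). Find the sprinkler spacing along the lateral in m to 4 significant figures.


Approach: apply the sprinkler spacing rule (spacing as a fraction of wetted diameter), S = k*(2*R).
S = 0.6314 * (2 * 8.408) = 10.62 m
Therefore the sprinkler spacing along the lateral = 10.62 m.


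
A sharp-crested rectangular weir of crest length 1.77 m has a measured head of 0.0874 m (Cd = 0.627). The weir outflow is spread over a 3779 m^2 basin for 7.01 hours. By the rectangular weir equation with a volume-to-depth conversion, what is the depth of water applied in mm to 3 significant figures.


Approach: apply the rectangular weir equation with a volume-to-depth conversion, Q = (2/3)*Cd*L*sqrt(2g)*H^1.5; d = Q*t/A * 1000.
Step 1 — weir discharge:
  Q = (2/3)*0.627*1.77*sqrt(2*9.81)*0.0874^1.5 = 0.084677 m^3/s
Step 2 — volume: V = 0.084677 * 7.01*3600 = 2136.9 m^3
Step 3 — depth: d = V/A * 1000 = 2136.9/3779 * 1000 = 565 mm
Therefore the depth of water applied = 565 mm.


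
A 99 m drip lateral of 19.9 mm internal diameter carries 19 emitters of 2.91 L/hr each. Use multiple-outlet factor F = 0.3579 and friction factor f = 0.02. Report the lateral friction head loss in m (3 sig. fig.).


Approach: apply Darcy-Weisbach with the multiple-outlet F-factor, Q = n*q/(3600*1000) m^3/s; v = Q/A; hf = F*f*(L/D)*(v^2/(2g)).
Q = 19*2.91/(3600*1000) = 1.5358e-05 m^3/s
A = pi*(19.9e-3/2)^2 = 3.1103e-04 m^2, so v = Q/A = 0.049380 m/s
hf = 0.3579*0.02*(99/0.0199)*(0.049380^2/(2*9.81)) = 0.00443 m
Therefore the lateral friction head loss = 0.00443 m.


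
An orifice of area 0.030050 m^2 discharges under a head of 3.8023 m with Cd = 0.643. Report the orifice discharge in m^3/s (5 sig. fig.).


Approach: apply the orifice equation, Q = Cd*A*sqrt(2*g*h).
Q = 0.643 * 0.030050 * sqrt(2*9.81*3.8023) = 0.16689 m^3/s
Therefore the orifice discharge = 0.16689 m^3/s.


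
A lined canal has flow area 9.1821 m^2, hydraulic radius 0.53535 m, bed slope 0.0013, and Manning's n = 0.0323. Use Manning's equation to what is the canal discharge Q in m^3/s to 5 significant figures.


Approach: apply Manning's equation, Q = (1/n)*A*R^(2/3)*S^(1/2).
Q = (1/0.0323) * 9.1821 * 0.53535^(2/3) * 0.0013^(1/2) = 6.7578 m^3/s
Therefore the canal discharge Q = 6.7578 m^3/s.


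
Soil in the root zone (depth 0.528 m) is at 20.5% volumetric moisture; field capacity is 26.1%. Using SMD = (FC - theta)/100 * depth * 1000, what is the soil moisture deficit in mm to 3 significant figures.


SMD = (26.1 - 20.5)/100 * 0.528 * 1000 = 29.6 mm
Therefore the soil moisture deficit = 29.6 mm.


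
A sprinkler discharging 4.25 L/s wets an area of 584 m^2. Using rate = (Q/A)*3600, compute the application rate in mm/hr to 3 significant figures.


rate = (4.25 / 584) * 3600 = 26.2 mm/hr
Therefore the application rate = 26.2 mm/hr.


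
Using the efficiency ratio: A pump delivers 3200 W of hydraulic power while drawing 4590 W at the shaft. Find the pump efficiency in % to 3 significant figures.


Approach: apply the efficiency ratio, eta = (P_out/P_in)*100.
eta = (3200 / 4590) * 100 = 69.7 %
Therefore the pump efficiency = 69.7 %.


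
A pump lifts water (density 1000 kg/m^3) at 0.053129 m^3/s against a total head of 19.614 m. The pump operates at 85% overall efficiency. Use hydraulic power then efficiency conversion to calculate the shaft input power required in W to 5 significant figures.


Approach: apply hydraulic power then efficiency conversion, P = rho*g*Q*H; P_in = P/eta.
Step 1 — hydraulic power (P = rho*g*Q*H):
  P = 1000 * 9.81 * 0.053129 * 19.614 = 10222.73 W
Step 2 — input power: P_in = P/eta = 10222.73 / 0.85 = 12027 W
Therefore the shaft input power required = 12027 W.


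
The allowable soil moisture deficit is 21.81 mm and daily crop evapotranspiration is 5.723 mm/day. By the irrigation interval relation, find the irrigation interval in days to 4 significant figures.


Approach: apply the irrigation interval relation, interval = SMD / ETc.
interval = 21.81 / 5.723 = 3.811 days
Therefore the irrigation interval = 3.811 days.


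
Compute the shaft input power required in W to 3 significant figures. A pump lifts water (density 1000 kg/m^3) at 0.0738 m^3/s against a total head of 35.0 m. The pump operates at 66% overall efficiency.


Approach: apply hydraulic power then efficiency conversion, P = rho*g*Q*H; P_in = P/eta.
Step 1 — hydraulic power (P = rho*g*Q*H):
  P = 1000 * 9.81 * 0.0738 * 35.0 = 25339 W
Step 2 — input power: P_in = P/eta = 25339 / 0.66 = 38400 W
Therefore the shaft input power required = 38400 W.


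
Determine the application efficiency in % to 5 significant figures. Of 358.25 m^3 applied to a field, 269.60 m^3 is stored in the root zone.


Approach: apply the application efficiency ratio, Ea = (stored/applied)*100.
Ea = (269.60/358.25)*100 = 75.255 %
Therefore the application efficiency = 75.255 %.


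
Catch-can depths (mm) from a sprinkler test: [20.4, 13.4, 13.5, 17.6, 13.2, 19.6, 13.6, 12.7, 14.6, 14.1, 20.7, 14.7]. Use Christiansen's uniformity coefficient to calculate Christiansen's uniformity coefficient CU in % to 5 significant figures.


Approach: apply Christiansen's uniformity coefficient, CU = (1 - mean_abs_deviation/mean)*100.
mean = 15.67500 mm
mean |d_i - mean| = 2.600000 mm
CU = (1 - 2.600000/15.67500)*100 = 83.413 %
Therefore Christiansen's uniformity coefficient CU = 83.413 %.


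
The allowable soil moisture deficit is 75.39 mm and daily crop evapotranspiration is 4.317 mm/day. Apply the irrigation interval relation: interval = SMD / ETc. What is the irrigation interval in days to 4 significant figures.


interval = 75.39 / 4.317 = 17.46 days
Therefore the irrigation interval = 17.46 days.


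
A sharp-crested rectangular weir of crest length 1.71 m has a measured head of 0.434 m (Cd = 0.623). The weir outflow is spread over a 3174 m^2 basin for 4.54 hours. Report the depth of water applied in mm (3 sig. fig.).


Approach: apply the rectangular weir equation with a volume-to-depth conversion, Q = (2/3)*Cd*L*sqrt(2g)*H^1.5; d = Q*t/A * 1000.
Step 1 — weir discharge:
  Q = (2/3)*0.623*1.71*sqrt(2*9.81)*0.434^1.5 = 0.89945 m^3/s
Step 2 — volume: V = 0.89945 * 4.54*3600 = 14701 m^3
Step 3 — depth: d = V/A * 1000 = 14701/3174 * 1000 = 4630 mm
Therefore the depth of water applied = 4630 mm.


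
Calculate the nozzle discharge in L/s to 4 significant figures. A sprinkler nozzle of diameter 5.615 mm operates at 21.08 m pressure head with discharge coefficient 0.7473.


Approach: apply the orifice equation, Q = Cd*A*sqrt(2*g*h), A = pi*(d/2)^2.
A = pi*(5.615e-3/2)^2 = 2.47622e-05 m^2
Q = 0.7473 * 2.47622e-05 * sqrt(2*9.81*21.08) * 1000 = 0.3763 L/s
Therefore the nozzle discharge = 0.3763 L/s.


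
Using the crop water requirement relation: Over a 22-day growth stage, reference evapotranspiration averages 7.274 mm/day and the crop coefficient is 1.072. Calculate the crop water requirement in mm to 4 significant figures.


Approach: apply the crop water requirement relation, CWR = ET0 * Kc * days.
CWR = 7.274 * 1.072 * 22 = 171.6 mm
Therefore the crop water requirement = 171.6 mm.


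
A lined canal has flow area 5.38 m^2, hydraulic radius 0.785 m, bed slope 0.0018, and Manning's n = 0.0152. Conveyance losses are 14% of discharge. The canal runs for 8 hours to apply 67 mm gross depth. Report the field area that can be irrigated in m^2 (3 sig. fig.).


Approach: apply Manning's equation with a conveyance and depth budget, Q = (1/n)*A*R^(2/3)*S^(1/2); Q_field = Q*(1-loss); Area = Q_field*t/(d/1000).
Step 1 — canal discharge (Manning's equation):
  Q = (1/0.0152) * 5.38 * 0.785^(2/3) * 0.0018^(1/2) = 12.779 m^3/s
Step 2 — delivered flow: Q_field = 12.779*(1 - 14/100) = 10.990 m^3/s
Step 3 — volume delivered: V = 10.990 * 8*3600 = 316500 m^3
Step 4 — area served: A = V / (depth/1000) = 316500 / 0.067 = 4720000 m^2
Therefore the field area that can be irrigated = 4720000 m^2.


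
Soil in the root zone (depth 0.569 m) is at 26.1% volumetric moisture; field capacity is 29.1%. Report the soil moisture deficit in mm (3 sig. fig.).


Approach: apply the soil moisture deficit relation, SMD = (FC - theta)/100 * depth * 1000.
SMD = (29.1 - 26.1)/100 * 0.569 * 1000 = 17.1 mm
Therefore the soil moisture deficit = 17.1 mm.


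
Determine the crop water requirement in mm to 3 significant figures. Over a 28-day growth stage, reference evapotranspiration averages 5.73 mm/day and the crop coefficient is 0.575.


Approach: apply the crop water requirement relation, CWR = ET0 * Kc * days.
CWR = 5.73 * 0.575 * 28 = 92.3 mm
Therefore the crop water requirement = 92.3 mm.


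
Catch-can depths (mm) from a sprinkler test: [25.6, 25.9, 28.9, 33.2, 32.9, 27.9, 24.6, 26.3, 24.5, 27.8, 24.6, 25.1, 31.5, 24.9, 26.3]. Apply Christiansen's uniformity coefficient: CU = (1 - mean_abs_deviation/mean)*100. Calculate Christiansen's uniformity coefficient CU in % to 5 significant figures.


mean = 27.33333 mm
mean |d_i - mean| = 2.426667 mm
CU = (1 - 2.426667/27.33333)*100 = 91.122 %
Therefore Christiansen's uniformity coefficient CU = 91.122 %.


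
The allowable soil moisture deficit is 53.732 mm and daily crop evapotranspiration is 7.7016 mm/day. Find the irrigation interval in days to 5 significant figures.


Approach: apply the irrigation interval relation, interval = SMD / ETc.
interval = 53.732 / 7.7016 = 6.9767 days
Therefore the irrigation interval = 6.9767 days.


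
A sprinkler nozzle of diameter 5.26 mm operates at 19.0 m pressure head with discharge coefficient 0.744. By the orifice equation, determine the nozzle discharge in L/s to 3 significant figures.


Approach: apply the orifice equation, Q = Cd*A*sqrt(2*g*h), A = pi*(d/2)^2.
A = pi*(5.26e-3/2)^2 = 2.1730e-05 m^2
Q = 0.744 * 2.1730e-05 * sqrt(2*9.81*19.0) * 1000 = 0.312 L/s
Therefore the nozzle discharge = 0.312 L/s.


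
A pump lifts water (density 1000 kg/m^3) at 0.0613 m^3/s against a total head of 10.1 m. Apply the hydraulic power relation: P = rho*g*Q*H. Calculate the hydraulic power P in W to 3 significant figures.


P = 1000 * 9.81 * 0.0613 * 10.1 = 6070 W
Therefore the hydraulic power P = 6070 W.


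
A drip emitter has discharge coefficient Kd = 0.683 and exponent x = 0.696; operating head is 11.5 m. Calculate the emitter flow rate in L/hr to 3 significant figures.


Approach: apply the emitter characteristic equation, q = Kd * h^x.
q = 0.683 * 11.5^0.696 = 3.74 L/hr
Therefore the emitter flow rate = 3.74 L/hr.


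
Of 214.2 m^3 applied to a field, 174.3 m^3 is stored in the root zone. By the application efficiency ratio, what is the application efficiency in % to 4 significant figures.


Approach: apply the application efficiency ratio, Ea = (stored/applied)*100.
Ea = (174.3/214.2)*100 = 81.37 %
Therefore the application efficiency = 81.37 %.


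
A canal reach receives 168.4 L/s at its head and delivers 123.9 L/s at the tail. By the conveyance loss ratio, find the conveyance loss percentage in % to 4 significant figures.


Approach: apply the conveyance loss ratio, loss% = ((Q_head - Q_tail)/Q_head)*100.
loss = ((168.4 - 123.9)/168.4)*100 = 26.43 %
Therefore the conveyance loss percentage = 26.43 %.


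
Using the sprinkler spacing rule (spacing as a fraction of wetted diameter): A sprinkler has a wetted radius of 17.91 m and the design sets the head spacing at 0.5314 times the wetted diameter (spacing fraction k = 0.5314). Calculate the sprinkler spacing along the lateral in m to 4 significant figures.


Approach: apply the sprinkler spacing rule (spacing as a fraction of wetted diameter), S = k*(2*R).
S = 0.5314 * (2 * 17.91) = 19.03 m
Therefore the sprinkler spacing along the lateral = 19.03 m.


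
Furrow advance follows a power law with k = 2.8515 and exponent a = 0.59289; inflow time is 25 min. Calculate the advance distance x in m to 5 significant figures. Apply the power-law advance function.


Approach: apply the power-law advance function, x = k*t^a.
x = 2.8515 * 25^0.59289 = 19.226 m
Therefore the advance distance x = 19.226 m.


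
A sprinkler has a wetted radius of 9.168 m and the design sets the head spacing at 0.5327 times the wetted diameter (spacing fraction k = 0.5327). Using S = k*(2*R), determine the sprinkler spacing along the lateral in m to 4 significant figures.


S = 0.5327 * (2 * 9.168) = 9.768 m
Therefore the sprinkler spacing along the lateral = 9.768 m.


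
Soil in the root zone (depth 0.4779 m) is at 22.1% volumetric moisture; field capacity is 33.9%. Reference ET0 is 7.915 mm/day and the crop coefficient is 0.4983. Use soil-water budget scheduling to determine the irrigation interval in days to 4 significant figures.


Approach: apply soil-water budget scheduling, SMD = (FC-theta)/100*depth*1000; ETc = ET0*Kc; interval = SMD/ETc.
Step 1 — soil moisture deficit:
  SMD = (33.9 - 22.1)/100 * 0.4779 * 1000 = 56.3922 mm
Step 2 — daily crop ET (ETc = ET0*Kc):
  ETc = 7.915 * 0.4983 = 3.94404 mm/day
Step 3 — irrigation interval (SMD/ETc):
  interval = 56.3922 / 3.94404 = 14.30 days
Therefore the irrigation interval = 14.30 days.
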